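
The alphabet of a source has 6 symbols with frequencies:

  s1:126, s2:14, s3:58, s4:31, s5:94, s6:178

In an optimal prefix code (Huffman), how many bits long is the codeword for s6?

Huffman merges, smallest pair first:
combine s2(14), s4(31) → 45
combine 45, s3(58) → 103
combine s5(94), 103 → 197
combine s1(126), s6(178) → 304
combine 197, 304 → 501
s6's leaf is at depth 2, giving a 2-bit codeword.

2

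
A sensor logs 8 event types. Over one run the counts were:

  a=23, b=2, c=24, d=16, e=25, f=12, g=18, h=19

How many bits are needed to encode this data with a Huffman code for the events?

Merge the two smallest weights repeatedly:
combine b(2), f(12) → 14
combine 14, d(16) → 30
combine g(18), h(19) → 37
combine a(23), c(24) → 47
combine e(25), 30 → 55
combine 37, 47 → 84
combine 55, 84 → 139
The encoded length is the sum of every internal node's weight: 14 + 30 + 37 + 47 + 55 + 84 + 139 = 406 bits.

406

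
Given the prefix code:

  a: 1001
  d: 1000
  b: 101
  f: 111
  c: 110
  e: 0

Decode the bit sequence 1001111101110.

afbc

Read left to right; each codeword is recognised as soon as it completes (prefix code):
  1001→a | 111→f | 101→b | 110→c
Decoded message: afbc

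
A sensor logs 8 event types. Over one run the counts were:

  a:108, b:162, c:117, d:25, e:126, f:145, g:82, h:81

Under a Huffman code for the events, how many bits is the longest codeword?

Merge the two lowest-weight nodes at each step:
merge d(25) and h(81): 106
merge g(82) and 106: 188
merge a(108) and c(117): 225
merge e(126) and f(145): 271
merge b(162) and 188: 350
merge 225 and 271: 496
merge 350 and 496: 846
The rarest symbols sit at the bottom; the longest codeword is 4 bits.

4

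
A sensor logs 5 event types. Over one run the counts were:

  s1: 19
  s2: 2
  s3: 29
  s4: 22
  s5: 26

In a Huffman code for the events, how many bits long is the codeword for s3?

Build the tree from the bottom:
combine s2(2), s1(19) → 21
combine 21, s4(22) → 43
combine s5(26), s3(29) → 55
combine 43, 55 → 98
The subtree containing s3 is merged 2 times, so code length = 2.

2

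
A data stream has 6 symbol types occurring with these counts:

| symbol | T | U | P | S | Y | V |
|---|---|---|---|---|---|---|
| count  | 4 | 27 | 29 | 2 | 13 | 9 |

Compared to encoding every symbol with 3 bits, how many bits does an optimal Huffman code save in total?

Fixed-length: 3 bits × 84 symbols = 252 bits.
Huffman merges:
S(2) + T(4) → 6
6 + V(9) → 15
Y(13) + 15 → 28
U(27) + 28 → 55
P(29) + 55 → 84
Huffman total = 6 + 15 + 28 + 55 + 84 = 188 bits.
Saving = 252 − 188 = 64 bits.

64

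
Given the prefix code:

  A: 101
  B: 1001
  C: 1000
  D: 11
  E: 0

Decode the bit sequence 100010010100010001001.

CBECCB

Read left to right; each codeword is recognised as soon as it completes (prefix code):
  1000→C | 1001→B | 0→E | 1000→C | 1000→C | 1001→B
Decoded message: CBECCB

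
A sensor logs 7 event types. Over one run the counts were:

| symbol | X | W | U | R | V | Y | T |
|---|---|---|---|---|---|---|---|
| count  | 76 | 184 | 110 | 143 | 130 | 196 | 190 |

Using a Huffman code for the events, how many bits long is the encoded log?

Build the Huffman tree bottom-up:
combine X(76), U(110) → 186
combine V(130), R(143) → 273
combine W(184), 186 → 370
combine T(190), Y(196) → 386
combine 273, 370 → 643
combine 386, 643 → 1029
The encoded length is the sum of every internal node's weight: 186 + 273 + 370 + 386 + 643 + 1029 = 2887 bits.

2887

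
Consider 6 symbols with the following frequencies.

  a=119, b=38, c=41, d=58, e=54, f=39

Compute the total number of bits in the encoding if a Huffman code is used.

870

Build the Huffman tree bottom-up:
b(38) + f(39) → 77
c(41) + e(54) → 95
d(58) + 77 → 135
95 + a(119) → 214
135 + 214 → 349
Total encoded bits = sum of merged weights = 77 + 95 + 135 + 214 + 349 = 870.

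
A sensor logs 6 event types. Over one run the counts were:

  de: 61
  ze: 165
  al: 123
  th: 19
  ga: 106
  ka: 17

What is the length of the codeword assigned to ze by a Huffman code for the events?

2

Repeatedly merge the two smallest:
ka(17) + th(19) → 36
36 + de(61) → 97
97 + ga(106) → 203
al(123) + ze(165) → 288
203 + 288 → 491
ze sits 2 levels below the root, so its codeword is 2 bits.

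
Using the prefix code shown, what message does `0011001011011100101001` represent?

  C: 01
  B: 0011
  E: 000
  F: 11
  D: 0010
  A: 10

BDFCFDAC

Read left to right; each codeword is recognised as soon as it completes (prefix code):
  0011→B | 0010→D | 11→F | 01→C | 11→F | 0010→D | 10→A | 01→C
Decoded message: BDFCFDAC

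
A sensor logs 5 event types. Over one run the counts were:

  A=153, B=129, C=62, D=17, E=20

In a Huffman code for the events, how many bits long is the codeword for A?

Huffman merges, smallest pair first:
D(17) + E(20) → 37
37 + C(62) → 99
99 + B(129) → 228
A(153) + 228 → 381
A is merged only at the final step, so code length = 1.

1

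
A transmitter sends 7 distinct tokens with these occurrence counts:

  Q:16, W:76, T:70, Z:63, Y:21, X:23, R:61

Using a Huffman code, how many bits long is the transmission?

878

Merge the two smallest weights repeatedly:
combine Q(16), Y(21) → 37
combine X(23), 37 → 60
combine 60, R(61) → 121
combine Z(63), T(70) → 133
combine W(76), 121 → 197
combine 133, 197 → 330
Total encoded bits = sum of merged weights = 37 + 60 + 121 + 133 + 197 + 330 = 878.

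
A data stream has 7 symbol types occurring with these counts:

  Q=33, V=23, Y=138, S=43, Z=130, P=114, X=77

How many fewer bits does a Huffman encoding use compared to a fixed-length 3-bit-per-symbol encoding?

227

Fixed-length: 3 bits × 558 symbols = 1674 bits.
Huffman merges:
V(23) + Q(33) → 56
S(43) + 56 → 99
X(77) + 99 → 176
P(114) + Z(130) → 244
Y(138) + 176 → 314
244 + 314 → 558
Huffman total = 56 + 99 + 176 + 244 + 314 + 558 = 1447 bits.
Saving = 1674 − 1447 = 227 bits.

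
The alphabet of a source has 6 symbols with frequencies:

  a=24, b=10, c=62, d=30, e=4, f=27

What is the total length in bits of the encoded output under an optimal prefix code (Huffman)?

Build the Huffman tree bottom-up:
combine e(4), b(10) → 14
combine 14, a(24) → 38
combine f(27), d(30) → 57
combine 38, 57 → 95
combine c(62), 95 → 157
Each symbol's bit-cost is frequency × depth; summing gives 361 bits (equivalently 14 + 38 + 57 + 95 + 157).

361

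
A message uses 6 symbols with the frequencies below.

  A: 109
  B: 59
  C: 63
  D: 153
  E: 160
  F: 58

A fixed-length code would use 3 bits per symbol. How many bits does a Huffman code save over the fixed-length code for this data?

313

Fixed-length: 3 bits × 602 symbols = 1806 bits.
Huffman merges:
F(58) + B(59) → 117
C(63) + A(109) → 172
117 + D(153) → 270
E(160) + 172 → 332
270 + 332 → 602
Huffman total = 117 + 172 + 270 + 332 + 602 = 1493 bits.
Saving = 1806 − 1493 = 313 bits.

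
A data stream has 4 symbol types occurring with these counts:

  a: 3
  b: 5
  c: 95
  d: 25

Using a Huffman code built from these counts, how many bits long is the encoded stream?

169

Greedily combine the two least-frequent nodes:
a(3) + b(5) → 8
8 + d(25) → 33
33 + c(95) → 128
Total encoded bits = sum of merged weights = 8 + 33 + 128 = 169.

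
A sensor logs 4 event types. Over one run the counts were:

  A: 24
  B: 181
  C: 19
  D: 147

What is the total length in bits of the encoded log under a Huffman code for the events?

Greedily combine the two least-frequent nodes:
C(19) + A(24) → 43
43 + D(147) → 190
B(181) + 190 → 371
Total encoded bits = sum of merged weights = 43 + 190 + 371 = 604.

604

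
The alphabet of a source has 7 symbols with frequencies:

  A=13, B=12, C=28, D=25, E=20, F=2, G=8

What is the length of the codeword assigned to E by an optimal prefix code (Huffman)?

Build the tree from the bottom:
F(2) + G(8) → 10
10 + B(12) → 22
A(13) + E(20) → 33
22 + D(25) → 47
C(28) + 33 → 61
47 + 61 → 108
E's leaf is at depth 3, giving a 3-bit codeword.

3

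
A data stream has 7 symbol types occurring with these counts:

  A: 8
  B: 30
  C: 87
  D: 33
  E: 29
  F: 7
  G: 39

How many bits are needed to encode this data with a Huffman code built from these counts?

584

Merge the two smallest weights repeatedly:
F(7) + A(8) → 15
15 + E(29) → 44
B(30) + D(33) → 63
G(39) + 44 → 83
63 + 83 → 146
C(87) + 146 → 233
Each symbol's bit-cost is frequency × depth; summing gives 584 bits (equivalently 15 + 44 + 63 + 83 + 146 + 233).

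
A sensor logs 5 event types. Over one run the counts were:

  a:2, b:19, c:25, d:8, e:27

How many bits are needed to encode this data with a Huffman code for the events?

172

Greedily combine the two least-frequent nodes:
merge a(2) and d(8): 10
merge 10 and b(19): 29
merge c(25) and e(27): 52
merge 29 and 52: 81
Each symbol's bit-cost is frequency × depth; summing gives 172 bits (equivalently 10 + 29 + 52 + 81).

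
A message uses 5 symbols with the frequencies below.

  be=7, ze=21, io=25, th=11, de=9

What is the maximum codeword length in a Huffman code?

3

Merge the two lowest-weight nodes at each step:
merge be(7) and de(9): 16
merge th(11) and 16: 27
merge ze(21) and io(25): 46
merge 27 and 46: 73
The first pair merged (be, de) ends up deepest, at depth 3.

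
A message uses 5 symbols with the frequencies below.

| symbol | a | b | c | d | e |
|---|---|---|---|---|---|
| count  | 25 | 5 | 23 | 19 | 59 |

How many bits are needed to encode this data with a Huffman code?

Build the Huffman tree bottom-up:
b(5) + d(19) → 24
c(23) + 24 → 47
a(25) + 47 → 72
e(59) + 72 → 131
The encoded length is the sum of every internal node's weight: 24 + 47 + 72 + 131 = 274 bits.

274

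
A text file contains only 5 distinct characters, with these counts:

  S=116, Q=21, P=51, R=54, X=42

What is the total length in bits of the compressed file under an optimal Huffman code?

620

Build the Huffman tree bottom-up:
merge Q(21) and X(42): 63
merge P(51) and R(54): 105
merge 63 and 105: 168
merge S(116) and 168: 284
The encoded length is the sum of every internal node's weight: 63 + 105 + 168 + 284 = 620 bits.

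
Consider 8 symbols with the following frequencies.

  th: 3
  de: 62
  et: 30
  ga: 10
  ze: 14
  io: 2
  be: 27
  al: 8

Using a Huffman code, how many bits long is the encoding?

Build the Huffman tree bottom-up:
io(2) + th(3) → 5
5 + al(8) → 13
ga(10) + 13 → 23
ze(14) + 23 → 37
be(27) + et(30) → 57
37 + 57 → 94
de(62) + 94 → 156
Each symbol's bit-cost is frequency × depth; summing gives 385 bits (equivalently 5 + 13 + 23 + 37 + 57 + 94 + 156).

385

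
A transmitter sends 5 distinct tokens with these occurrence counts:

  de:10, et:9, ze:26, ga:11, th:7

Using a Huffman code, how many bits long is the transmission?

137

Greedily combine the two least-frequent nodes:
th(7) + et(9) → 16
de(10) + ga(11) → 21
16 + 21 → 37
ze(26) + 37 → 63
Total encoded bits = sum of merged weights = 16 + 21 + 37 + 63 = 137.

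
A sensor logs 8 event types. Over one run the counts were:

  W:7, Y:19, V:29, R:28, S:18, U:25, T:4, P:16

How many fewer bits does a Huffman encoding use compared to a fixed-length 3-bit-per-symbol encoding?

19

Fixed-length: 3 bits × 146 symbols = 438 bits.
Huffman merges:
combine T(4), W(7) → 11
combine 11, P(16) → 27
combine S(18), Y(19) → 37
combine U(25), 27 → 52
combine R(28), V(29) → 57
combine 37, 52 → 89
combine 57, 89 → 146
Huffman total = 11 + 27 + 37 + 52 + 57 + 89 + 146 = 419 bits.
Saving = 438 − 419 = 19 bits.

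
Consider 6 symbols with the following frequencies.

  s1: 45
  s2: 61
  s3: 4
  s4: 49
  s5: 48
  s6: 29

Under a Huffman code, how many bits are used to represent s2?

Repeatedly merge the two smallest:
merge s3(4) and s6(29): 33
merge 33 and s1(45): 78
merge s5(48) and s4(49): 97
merge s2(61) and 78: 139
merge 97 and 139: 236
The subtree containing s2 is merged 2 times, so code length = 2.

2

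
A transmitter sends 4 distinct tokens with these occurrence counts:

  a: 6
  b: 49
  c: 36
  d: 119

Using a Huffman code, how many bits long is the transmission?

343

Greedily combine the two least-frequent nodes:
merge a(6) and c(36): 42
merge 42 and b(49): 91
merge 91 and d(119): 210
Each symbol's bit-cost is frequency × depth; summing gives 343 bits (equivalently 42 + 91 + 210).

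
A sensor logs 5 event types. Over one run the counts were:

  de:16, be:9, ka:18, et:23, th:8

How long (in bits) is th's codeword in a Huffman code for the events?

Repeatedly merge the two smallest:
combine th(8), be(9) → 17
combine de(16), 17 → 33
combine ka(18), et(23) → 41
combine 33, 41 → 74
th sits 3 levels below the root, so its codeword is 3 bits.

3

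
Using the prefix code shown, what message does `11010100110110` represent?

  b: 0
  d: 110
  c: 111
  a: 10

daabdd

Read left to right; each codeword is recognised as soon as it completes (prefix code):
  110→d | 10→a | 10→a | 0→b | 110→d | 110→d
Decoded message: daabdd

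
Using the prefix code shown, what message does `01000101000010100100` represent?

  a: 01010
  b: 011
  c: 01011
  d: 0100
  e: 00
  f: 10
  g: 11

Read left to right; each codeword is recognised as soon as it completes (prefix code):
  0100→d | 01010→a | 00→e | 01010→a | 0100→d
Decoded message: daead

daead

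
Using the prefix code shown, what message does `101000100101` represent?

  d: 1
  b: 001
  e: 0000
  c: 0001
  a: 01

Read left to right; each codeword is recognised as soon as it completes (prefix code):
  1→d | 01→a | 0001→c | 001→b | 01→a
Decoded message: dacba

dacba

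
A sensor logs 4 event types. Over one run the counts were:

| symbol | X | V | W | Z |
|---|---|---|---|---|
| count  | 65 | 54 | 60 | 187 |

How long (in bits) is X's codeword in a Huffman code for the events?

Build the tree from the bottom:
merge V(54) and W(60): 114
merge X(65) and 114: 179
merge 179 and Z(187): 366
X's leaf is at depth 2, giving a 2-bit codeword.

2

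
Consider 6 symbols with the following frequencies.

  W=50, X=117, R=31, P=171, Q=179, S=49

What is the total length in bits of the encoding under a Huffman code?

Greedily combine the two least-frequent nodes:
merge R(31) and S(49): 80
merge W(50) and 80: 130
merge X(117) and 130: 247
merge P(171) and Q(179): 350
merge 247 and 350: 597
Total encoded bits = sum of merged weights = 80 + 130 + 247 + 350 + 597 = 1404.

1404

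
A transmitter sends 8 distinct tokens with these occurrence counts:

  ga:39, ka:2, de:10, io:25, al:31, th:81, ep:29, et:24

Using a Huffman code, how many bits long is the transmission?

Merge the two smallest weights repeatedly:
combine ka(2), de(10) → 12
combine 12, et(24) → 36
combine io(25), ep(29) → 54
combine al(31), 36 → 67
combine ga(39), 54 → 93
combine 67, th(81) → 148
combine 93, 148 → 241
The encoded length is the sum of every internal node's weight: 12 + 36 + 54 + 67 + 93 + 148 + 241 = 651 bits.

651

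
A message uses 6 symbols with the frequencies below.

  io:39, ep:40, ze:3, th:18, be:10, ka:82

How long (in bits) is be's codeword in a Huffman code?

5

Huffman merges, smallest pair first:
ze(3) + be(10) → 13
13 + th(18) → 31
31 + io(39) → 70
ep(40) + 70 → 110
ka(82) + 110 → 192
The subtree containing be is merged 5 times, so code length = 5.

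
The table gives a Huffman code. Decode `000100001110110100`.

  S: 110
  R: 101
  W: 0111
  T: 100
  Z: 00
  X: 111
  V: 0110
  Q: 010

ZQZWVT

Read left to right; each codeword is recognised as soon as it completes (prefix code):
  00→Z | 010→Q | 00→Z | 0111→W | 0110→V | 100→T
Decoded message: ZQZWVT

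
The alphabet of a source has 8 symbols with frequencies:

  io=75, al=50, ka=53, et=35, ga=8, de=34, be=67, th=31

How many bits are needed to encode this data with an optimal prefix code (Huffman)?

1023

Merge the two smallest weights repeatedly:
ga(8) + th(31) → 39
de(34) + et(35) → 69
39 + al(50) → 89
ka(53) + be(67) → 120
69 + io(75) → 144
89 + 120 → 209
144 + 209 → 353
The encoded length is the sum of every internal node's weight: 39 + 69 + 89 + 120 + 144 + 209 + 353 = 1023 bits.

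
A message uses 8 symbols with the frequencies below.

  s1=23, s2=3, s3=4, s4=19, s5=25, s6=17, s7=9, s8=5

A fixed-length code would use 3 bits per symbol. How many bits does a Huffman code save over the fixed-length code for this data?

29

Fixed-length: 3 bits × 105 symbols = 315 bits.
Huffman merges:
combine s2(3), s3(4) → 7
combine s8(5), 7 → 12
combine s7(9), 12 → 21
combine s6(17), s4(19) → 36
combine 21, s1(23) → 44
combine s5(25), 36 → 61
combine 44, 61 → 105
Huffman total = 7 + 12 + 21 + 36 + 44 + 61 + 105 = 286 bits.
Saving = 315 − 286 = 29 bits.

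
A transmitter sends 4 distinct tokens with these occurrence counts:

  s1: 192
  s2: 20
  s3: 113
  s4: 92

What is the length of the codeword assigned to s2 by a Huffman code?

3

Huffman merges, smallest pair first:
combine s2(20), s4(92) → 112
combine 112, s3(113) → 225
combine s1(192), 225 → 417
s2 sits 3 levels below the root, so its codeword is 3 bits.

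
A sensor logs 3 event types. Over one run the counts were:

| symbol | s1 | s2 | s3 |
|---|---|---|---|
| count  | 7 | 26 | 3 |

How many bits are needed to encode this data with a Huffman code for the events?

46

Merge the two smallest weights repeatedly:
s3(3) + s1(7) → 10
10 + s2(26) → 36
The encoded length is the sum of every internal node's weight: 10 + 36 = 46 bits.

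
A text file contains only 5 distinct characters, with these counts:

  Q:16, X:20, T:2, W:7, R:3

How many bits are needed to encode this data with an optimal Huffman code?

93

Greedily combine the two least-frequent nodes:
merge T(2) and R(3): 5
merge 5 and W(7): 12
merge 12 and Q(16): 28
merge X(20) and 28: 48
The encoded length is the sum of every internal node's weight: 5 + 12 + 28 + 48 = 93 bits.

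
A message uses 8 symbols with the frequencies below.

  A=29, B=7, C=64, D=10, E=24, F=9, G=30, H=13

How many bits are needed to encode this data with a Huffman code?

503

Greedily combine the two least-frequent nodes:
merge B(7) and F(9): 16
merge D(10) and H(13): 23
merge 16 and 23: 39
merge E(24) and A(29): 53
merge G(30) and 39: 69
merge 53 and C(64): 117
merge 69 and 117: 186
Total encoded bits = sum of merged weights = 16 + 23 + 39 + 53 + 69 + 117 + 186 = 503.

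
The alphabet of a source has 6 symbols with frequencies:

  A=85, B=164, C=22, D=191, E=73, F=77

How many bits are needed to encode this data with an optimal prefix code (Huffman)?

Merge the two smallest weights repeatedly:
merge C(22) and E(73): 95
merge F(77) and A(85): 162
merge 95 and 162: 257
merge B(164) and D(191): 355
merge 257 and 355: 612
The encoded length is the sum of every internal node's weight: 95 + 162 + 257 + 355 + 612 = 1481 bits.

1481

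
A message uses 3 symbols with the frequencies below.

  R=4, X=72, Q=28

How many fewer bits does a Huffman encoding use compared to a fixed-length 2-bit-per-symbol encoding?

72

Fixed-length: 2 bits × 104 symbols = 208 bits.
Huffman merges:
combine R(4), Q(28) → 32
combine 32, X(72) → 104
Huffman total = 32 + 104 = 136 bits.
Saving = 208 − 136 = 72 bits.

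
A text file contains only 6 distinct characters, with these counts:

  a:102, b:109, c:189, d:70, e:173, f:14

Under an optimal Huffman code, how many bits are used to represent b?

2

Huffman merges, smallest pair first:
merge f(14) and d(70): 84
merge 84 and a(102): 186
merge b(109) and e(173): 282
merge 186 and c(189): 375
merge 282 and 375: 657
b sits 2 levels below the root, so its codeword is 2 bits.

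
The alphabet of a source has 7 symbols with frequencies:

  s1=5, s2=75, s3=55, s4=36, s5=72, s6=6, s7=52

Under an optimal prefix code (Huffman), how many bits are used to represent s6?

5

Huffman merges, smallest pair first:
merge s1(5) and s6(6): 11
merge 11 and s4(36): 47
merge 47 and s7(52): 99
merge s3(55) and s5(72): 127
merge s2(75) and 99: 174
merge 127 and 174: 301
The subtree containing s6 is merged 5 times, so code length = 5.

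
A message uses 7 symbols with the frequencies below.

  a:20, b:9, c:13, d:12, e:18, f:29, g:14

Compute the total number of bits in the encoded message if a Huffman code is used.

Build the Huffman tree bottom-up:
b(9) + d(12) → 21
c(13) + g(14) → 27
e(18) + a(20) → 38
21 + 27 → 48
f(29) + 38 → 67
48 + 67 → 115
Total encoded bits = sum of merged weights = 21 + 27 + 38 + 48 + 67 + 115 = 316.

316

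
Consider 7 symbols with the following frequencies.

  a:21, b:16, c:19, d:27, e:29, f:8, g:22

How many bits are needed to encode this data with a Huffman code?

Greedily combine the two least-frequent nodes:
combine f(8), b(16) → 24
combine c(19), a(21) → 40
combine g(22), 24 → 46
combine d(27), e(29) → 56
combine 40, 46 → 86
combine 56, 86 → 142
The encoded length is the sum of every internal node's weight: 24 + 40 + 46 + 56 + 86 + 142 = 394 bits.

394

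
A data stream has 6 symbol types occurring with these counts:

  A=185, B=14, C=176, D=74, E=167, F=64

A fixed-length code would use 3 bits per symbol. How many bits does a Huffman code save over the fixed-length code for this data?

Fixed-length: 3 bits × 680 symbols = 2040 bits.
Huffman merges:
combine B(14), F(64) → 78
combine D(74), 78 → 152
combine 152, E(167) → 319
combine C(176), A(185) → 361
combine 319, 361 → 680
Huffman total = 78 + 152 + 319 + 361 + 680 = 1590 bits.
Saving = 2040 − 1590 = 450 bits.

450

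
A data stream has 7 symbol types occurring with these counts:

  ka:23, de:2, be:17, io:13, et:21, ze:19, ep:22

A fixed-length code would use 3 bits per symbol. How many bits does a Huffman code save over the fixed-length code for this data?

30

Fixed-length: 3 bits × 117 symbols = 351 bits.
Huffman merges:
combine de(2), io(13) → 15
combine 15, be(17) → 32
combine ze(19), et(21) → 40
combine ep(22), ka(23) → 45
combine 32, 40 → 72
combine 45, 72 → 117
Huffman total = 15 + 32 + 40 + 45 + 72 + 117 = 321 bits.
Saving = 351 − 321 = 30 bits.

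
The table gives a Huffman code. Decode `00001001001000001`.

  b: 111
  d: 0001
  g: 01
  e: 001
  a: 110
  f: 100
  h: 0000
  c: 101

Read left to right; each codeword is recognised as soon as it completes (prefix code):
  0000→h | 100→f | 100→f | 100→f | 0001→d
Decoded message: hfffd

hfffd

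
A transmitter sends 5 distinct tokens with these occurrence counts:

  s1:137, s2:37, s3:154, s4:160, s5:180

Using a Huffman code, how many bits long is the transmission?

1510

Greedily combine the two least-frequent nodes:
s2(37) + s1(137) → 174
s3(154) + s4(160) → 314
174 + s5(180) → 354
314 + 354 → 668
Each symbol's bit-cost is frequency × depth; summing gives 1510 bits (equivalently 174 + 314 + 354 + 668).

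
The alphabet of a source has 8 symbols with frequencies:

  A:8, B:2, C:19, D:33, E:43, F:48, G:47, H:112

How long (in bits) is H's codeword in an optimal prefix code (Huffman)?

1

Huffman merges, smallest pair first:
combine B(2), A(8) → 10
combine 10, C(19) → 29
combine 29, D(33) → 62
combine E(43), G(47) → 90
combine F(48), 62 → 110
combine 90, 110 → 200
combine H(112), 200 → 312
H is a child of the root — depth 1, so its codeword is a single bit.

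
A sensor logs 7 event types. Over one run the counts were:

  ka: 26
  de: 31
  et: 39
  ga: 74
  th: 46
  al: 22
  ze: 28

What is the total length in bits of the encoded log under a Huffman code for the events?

Merge the two smallest weights repeatedly:
combine al(22), ka(26) → 48
combine ze(28), de(31) → 59
combine et(39), th(46) → 85
combine 48, 59 → 107
combine ga(74), 85 → 159
combine 107, 159 → 266
Each symbol's bit-cost is frequency × depth; summing gives 724 bits (equivalently 48 + 59 + 85 + 107 + 159 + 266).

724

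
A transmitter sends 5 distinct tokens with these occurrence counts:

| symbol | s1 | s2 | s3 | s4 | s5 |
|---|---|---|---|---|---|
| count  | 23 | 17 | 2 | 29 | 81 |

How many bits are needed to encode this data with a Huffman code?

Build the Huffman tree bottom-up:
s3(2) + s2(17) → 19
19 + s1(23) → 42
s4(29) + 42 → 71
71 + s5(81) → 152
Total encoded bits = sum of merged weights = 19 + 42 + 71 + 152 = 284.

284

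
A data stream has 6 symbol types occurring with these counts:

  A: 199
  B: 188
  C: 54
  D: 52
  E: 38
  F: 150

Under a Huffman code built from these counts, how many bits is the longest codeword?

Merge the two lowest-weight nodes at each step:
E(38) + D(52) → 90
C(54) + 90 → 144
144 + F(150) → 294
B(188) + A(199) → 387
294 + 387 → 681
The first pair merged (E, D) ends up deepest, at depth 4.

4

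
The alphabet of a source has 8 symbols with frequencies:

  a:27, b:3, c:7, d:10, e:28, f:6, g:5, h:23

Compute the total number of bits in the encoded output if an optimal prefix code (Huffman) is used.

Build the Huffman tree bottom-up:
b(3) + g(5) → 8
f(6) + c(7) → 13
8 + d(10) → 18
13 + 18 → 31
h(23) + a(27) → 50
e(28) + 31 → 59
50 + 59 → 109
The encoded length is the sum of every internal node's weight: 8 + 13 + 18 + 31 + 50 + 59 + 109 = 288 bits.

288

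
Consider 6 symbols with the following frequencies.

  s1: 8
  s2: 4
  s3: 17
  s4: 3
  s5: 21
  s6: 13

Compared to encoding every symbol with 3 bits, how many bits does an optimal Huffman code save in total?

Fixed-length: 3 bits × 66 symbols = 198 bits.
Huffman merges:
s4(3) + s2(4) → 7
7 + s1(8) → 15
s6(13) + 15 → 28
s3(17) + s5(21) → 38
28 + 38 → 66
Huffman total = 7 + 15 + 28 + 38 + 66 = 154 bits.
Saving = 198 − 154 = 44 bits.

44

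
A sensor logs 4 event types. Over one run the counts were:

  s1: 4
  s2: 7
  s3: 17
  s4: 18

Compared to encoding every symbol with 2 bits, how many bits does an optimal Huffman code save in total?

Fixed-length: 2 bits × 46 symbols = 92 bits.
Huffman merges:
merge s1(4) and s2(7): 11
merge 11 and s3(17): 28
merge s4(18) and 28: 46
Huffman total = 11 + 28 + 46 = 85 bits.
Saving = 92 − 85 = 7 bits.

7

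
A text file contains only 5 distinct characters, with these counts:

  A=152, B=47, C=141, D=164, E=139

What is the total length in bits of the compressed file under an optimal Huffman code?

Build the Huffman tree bottom-up:
combine B(47), E(139) → 186
combine C(141), A(152) → 293
combine D(164), 186 → 350
combine 293, 350 → 643
The encoded length is the sum of every internal node's weight: 186 + 293 + 350 + 643 = 1472 bits.

1472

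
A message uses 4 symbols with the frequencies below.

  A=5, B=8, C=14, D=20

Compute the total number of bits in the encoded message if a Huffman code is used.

87

Greedily combine the two least-frequent nodes:
combine A(5), B(8) → 13
combine 13, C(14) → 27
combine D(20), 27 → 47
The encoded length is the sum of every internal node's weight: 13 + 27 + 47 = 87 bits.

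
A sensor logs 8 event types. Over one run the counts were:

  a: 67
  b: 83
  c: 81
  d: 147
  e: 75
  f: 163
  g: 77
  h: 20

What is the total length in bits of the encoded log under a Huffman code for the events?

2063

Greedily combine the two least-frequent nodes:
combine h(20), a(67) → 87
combine e(75), g(77) → 152
combine c(81), b(83) → 164
combine 87, d(147) → 234
combine 152, f(163) → 315
combine 164, 234 → 398
combine 315, 398 → 713
The encoded length is the sum of every internal node's weight: 87 + 152 + 164 + 234 + 315 + 398 + 713 = 2063 bits.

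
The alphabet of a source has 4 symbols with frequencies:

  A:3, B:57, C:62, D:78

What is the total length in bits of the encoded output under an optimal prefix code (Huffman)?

382

Merge the two smallest weights repeatedly:
A(3) + B(57) → 60
60 + C(62) → 122
D(78) + 122 → 200
Total encoded bits = sum of merged weights = 60 + 122 + 200 = 382.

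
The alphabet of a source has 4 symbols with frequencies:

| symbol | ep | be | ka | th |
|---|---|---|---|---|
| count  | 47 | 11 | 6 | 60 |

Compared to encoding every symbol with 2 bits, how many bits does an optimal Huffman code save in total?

Fixed-length: 2 bits × 124 symbols = 248 bits.
Huffman merges:
merge ka(6) and be(11): 17
merge 17 and ep(47): 64
merge th(60) and 64: 124
Huffman total = 17 + 64 + 124 = 205 bits.
Saving = 248 − 205 = 43 bits.

43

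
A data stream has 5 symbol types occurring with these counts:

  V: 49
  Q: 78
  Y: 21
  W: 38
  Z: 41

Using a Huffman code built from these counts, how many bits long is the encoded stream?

Merge the two smallest weights repeatedly:
combine Y(21), W(38) → 59
combine Z(41), V(49) → 90
combine 59, Q(78) → 137
combine 90, 137 → 227
Each symbol's bit-cost is frequency × depth; summing gives 513 bits (equivalently 59 + 90 + 137 + 227).

513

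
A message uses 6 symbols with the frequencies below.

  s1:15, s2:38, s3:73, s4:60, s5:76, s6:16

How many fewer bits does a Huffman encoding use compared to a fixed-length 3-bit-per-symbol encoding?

178

Fixed-length: 3 bits × 278 symbols = 834 bits.
Huffman merges:
combine s1(15), s6(16) → 31
combine 31, s2(38) → 69
combine s4(60), 69 → 129
combine s3(73), s5(76) → 149
combine 129, 149 → 278
Huffman total = 31 + 69 + 129 + 149 + 278 = 656 bits.
Saving = 834 − 656 = 178 bits.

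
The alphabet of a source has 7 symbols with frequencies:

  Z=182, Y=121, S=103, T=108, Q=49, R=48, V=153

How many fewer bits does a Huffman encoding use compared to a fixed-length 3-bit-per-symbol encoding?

238

Fixed-length: 3 bits × 764 symbols = 2292 bits.
Huffman merges:
R(48) + Q(49) → 97
97 + S(103) → 200
T(108) + Y(121) → 229
V(153) + Z(182) → 335
200 + 229 → 429
335 + 429 → 764
Huffman total = 97 + 200 + 229 + 335 + 429 + 764 = 2054 bits.
Saving = 2292 − 2054 = 238 bits.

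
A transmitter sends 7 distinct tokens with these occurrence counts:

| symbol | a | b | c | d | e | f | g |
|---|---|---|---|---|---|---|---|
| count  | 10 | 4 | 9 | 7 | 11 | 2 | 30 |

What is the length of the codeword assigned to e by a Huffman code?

3

Repeatedly merge the two smallest:
f(2) + b(4) → 6
6 + d(7) → 13
c(9) + a(10) → 19
e(11) + 13 → 24
19 + 24 → 43
g(30) + 43 → 73
e's leaf is at depth 3, giving a 3-bit codeword.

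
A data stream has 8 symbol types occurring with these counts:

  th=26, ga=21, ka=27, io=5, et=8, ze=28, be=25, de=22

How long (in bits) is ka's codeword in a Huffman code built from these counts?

Build the tree from the bottom:
combine io(5), et(8) → 13
combine 13, ga(21) → 34
combine de(22), be(25) → 47
combine th(26), ka(27) → 53
combine ze(28), 34 → 62
combine 47, 53 → 100
combine 62, 100 → 162
ka's leaf is at depth 3, giving a 3-bit codeword.

3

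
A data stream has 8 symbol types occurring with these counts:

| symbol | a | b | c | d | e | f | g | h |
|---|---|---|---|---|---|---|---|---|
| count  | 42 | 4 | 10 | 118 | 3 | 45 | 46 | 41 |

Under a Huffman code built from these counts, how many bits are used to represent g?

Huffman merges, smallest pair first:
merge e(3) and b(4): 7
merge 7 and c(10): 17
merge 17 and h(41): 58
merge a(42) and f(45): 87
merge g(46) and 58: 104
merge 87 and 104: 191
merge d(118) and 191: 309
g's leaf is at depth 3, giving a 3-bit codeword.

3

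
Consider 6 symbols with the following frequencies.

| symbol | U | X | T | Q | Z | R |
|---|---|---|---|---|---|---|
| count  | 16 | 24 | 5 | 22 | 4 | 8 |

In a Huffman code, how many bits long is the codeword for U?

2

Build the tree from the bottom:
combine Z(4), T(5) → 9
combine R(8), 9 → 17
combine U(16), 17 → 33
combine Q(22), X(24) → 46
combine 33, 46 → 79
U sits 2 levels below the root, so its codeword is 2 bits.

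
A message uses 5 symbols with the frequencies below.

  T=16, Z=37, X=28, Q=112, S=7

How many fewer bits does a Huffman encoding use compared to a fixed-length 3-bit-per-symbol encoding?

Fixed-length: 3 bits × 200 symbols = 600 bits.
Huffman merges:
S(7) + T(16) → 23
23 + X(28) → 51
Z(37) + 51 → 88
88 + Q(112) → 200
Huffman total = 23 + 51 + 88 + 200 = 362 bits.
Saving = 600 − 362 = 238 bits.

238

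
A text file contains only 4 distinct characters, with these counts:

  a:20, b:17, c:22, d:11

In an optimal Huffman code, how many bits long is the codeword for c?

2

Huffman merges, smallest pair first:
merge d(11) and b(17): 28
merge a(20) and c(22): 42
merge 28 and 42: 70
The subtree containing c is merged 2 times, so code length = 2.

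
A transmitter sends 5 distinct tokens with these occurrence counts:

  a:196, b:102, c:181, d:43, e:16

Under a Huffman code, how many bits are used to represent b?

Repeatedly merge the two smallest:
combine e(16), d(43) → 59
combine 59, b(102) → 161
combine 161, c(181) → 342
combine a(196), 342 → 538
b's leaf is at depth 3, giving a 3-bit codeword.

3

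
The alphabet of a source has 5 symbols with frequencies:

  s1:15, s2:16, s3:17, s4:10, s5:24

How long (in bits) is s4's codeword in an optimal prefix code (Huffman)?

Repeatedly merge the two smallest:
s4(10) + s1(15) → 25
s2(16) + s3(17) → 33
s5(24) + 25 → 49
33 + 49 → 82
s4 sits 3 levels below the root, so its codeword is 3 bits.

3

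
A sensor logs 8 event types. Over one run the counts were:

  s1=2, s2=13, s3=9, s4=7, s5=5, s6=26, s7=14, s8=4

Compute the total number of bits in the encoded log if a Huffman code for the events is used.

Merge the two smallest weights repeatedly:
s1(2) + s8(4) → 6
s5(5) + 6 → 11
s4(7) + s3(9) → 16
11 + s2(13) → 24
s7(14) + 16 → 30
24 + s6(26) → 50
30 + 50 → 80
The encoded length is the sum of every internal node's weight: 6 + 11 + 16 + 24 + 30 + 50 + 80 = 217 bits.

217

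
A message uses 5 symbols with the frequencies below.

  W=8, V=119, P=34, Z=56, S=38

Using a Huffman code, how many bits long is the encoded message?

Build the Huffman tree bottom-up:
merge W(8) and P(34): 42
merge S(38) and 42: 80
merge Z(56) and 80: 136
merge V(119) and 136: 255
Each symbol's bit-cost is frequency × depth; summing gives 513 bits (equivalently 42 + 80 + 136 + 255).

513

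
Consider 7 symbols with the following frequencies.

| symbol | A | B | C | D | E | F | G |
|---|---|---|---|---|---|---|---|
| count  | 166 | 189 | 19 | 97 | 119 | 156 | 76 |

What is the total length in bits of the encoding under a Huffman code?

2206

Build the Huffman tree bottom-up:
combine C(19), G(76) → 95
combine 95, D(97) → 192
combine E(119), F(156) → 275
combine A(166), B(189) → 355
combine 192, 275 → 467
combine 355, 467 → 822
Each symbol's bit-cost is frequency × depth; summing gives 2206 bits (equivalently 95 + 192 + 275 + 355 + 467 + 822).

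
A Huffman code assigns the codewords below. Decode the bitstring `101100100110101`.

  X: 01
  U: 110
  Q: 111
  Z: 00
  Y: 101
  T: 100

Read left to right; each codeword is recognised as soon as it completes (prefix code):
  101→Y | 100→T | 100→T | 110→U | 101→Y
Decoded message: YTTUY

YTTUY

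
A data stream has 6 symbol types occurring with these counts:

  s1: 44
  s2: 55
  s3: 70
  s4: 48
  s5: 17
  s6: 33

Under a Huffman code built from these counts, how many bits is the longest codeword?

Merge the two lowest-weight nodes at each step:
merge s5(17) and s6(33): 50
merge s1(44) and s4(48): 92
merge 50 and s2(55): 105
merge s3(70) and 92: 162
merge 105 and 162: 267
The first pair merged (s5, s6) ends up deepest, at depth 3.

3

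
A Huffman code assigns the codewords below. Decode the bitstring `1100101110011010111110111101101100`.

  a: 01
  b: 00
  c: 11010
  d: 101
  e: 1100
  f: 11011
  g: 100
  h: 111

edechffag

Read left to right; each codeword is recognised as soon as it completes (prefix code):
  1100→e | 101→d | 1100→e | 11010→c | 111→h | 11011→f | 11011→f | 01→a | 100→g
Decoded message: edechffag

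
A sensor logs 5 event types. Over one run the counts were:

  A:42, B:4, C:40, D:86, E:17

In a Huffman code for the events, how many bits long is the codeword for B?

Build the tree from the bottom:
merge B(4) and E(17): 21
merge 21 and C(40): 61
merge A(42) and 61: 103
merge D(86) and 103: 189
The subtree containing B is merged 4 times, so code length = 4.

4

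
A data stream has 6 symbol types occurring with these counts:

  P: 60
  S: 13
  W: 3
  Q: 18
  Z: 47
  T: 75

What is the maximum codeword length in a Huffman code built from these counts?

4

Merge the two lowest-weight nodes at each step:
merge W(3) and S(13): 16
merge 16 and Q(18): 34
merge 34 and Z(47): 81
merge P(60) and T(75): 135
merge 81 and 135: 216
The first pair merged (W, S) ends up deepest, at depth 4.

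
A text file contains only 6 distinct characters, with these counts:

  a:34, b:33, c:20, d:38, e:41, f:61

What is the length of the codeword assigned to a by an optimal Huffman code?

Huffman merges, smallest pair first:
combine c(20), b(33) → 53
combine a(34), d(38) → 72
combine e(41), 53 → 94
combine f(61), 72 → 133
combine 94, 133 → 227
The subtree containing a is merged 3 times, so code length = 3.

3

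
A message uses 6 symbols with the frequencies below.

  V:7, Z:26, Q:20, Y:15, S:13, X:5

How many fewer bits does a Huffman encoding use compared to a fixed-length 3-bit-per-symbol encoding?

Fixed-length: 3 bits × 86 symbols = 258 bits.
Huffman merges:
merge X(5) and V(7): 12
merge 12 and S(13): 25
merge Y(15) and Q(20): 35
merge 25 and Z(26): 51
merge 35 and 51: 86
Huffman total = 12 + 25 + 35 + 51 + 86 = 209 bits.
Saving = 258 − 209 = 49 bits.

49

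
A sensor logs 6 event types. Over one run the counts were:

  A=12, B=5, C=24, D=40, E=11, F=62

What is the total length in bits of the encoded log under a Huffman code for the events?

342

Greedily combine the two least-frequent nodes:
merge B(5) and E(11): 16
merge A(12) and 16: 28
merge C(24) and 28: 52
merge D(40) and 52: 92
merge F(62) and 92: 154
Each symbol's bit-cost is frequency × depth; summing gives 342 bits (equivalently 16 + 28 + 52 + 92 + 154).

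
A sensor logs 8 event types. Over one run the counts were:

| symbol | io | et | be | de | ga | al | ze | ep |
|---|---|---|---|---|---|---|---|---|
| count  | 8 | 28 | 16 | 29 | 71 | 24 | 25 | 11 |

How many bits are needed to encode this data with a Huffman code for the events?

Merge the two smallest weights repeatedly:
combine io(8), ep(11) → 19
combine be(16), 19 → 35
combine al(24), ze(25) → 49
combine et(28), de(29) → 57
combine 35, 49 → 84
combine 57, ga(71) → 128
combine 84, 128 → 212
Total encoded bits = sum of merged weights = 19 + 35 + 49 + 57 + 84 + 128 + 212 = 584.

584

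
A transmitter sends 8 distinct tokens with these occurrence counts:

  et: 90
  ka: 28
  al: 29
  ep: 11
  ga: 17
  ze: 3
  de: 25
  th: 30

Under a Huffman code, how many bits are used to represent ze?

Huffman merges, smallest pair first:
ze(3) + ep(11) → 14
14 + ga(17) → 31
de(25) + ka(28) → 53
al(29) + th(30) → 59
31 + 53 → 84
59 + 84 → 143
et(90) + 143 → 233
ze sits 5 levels below the root, so its codeword is 5 bits.

5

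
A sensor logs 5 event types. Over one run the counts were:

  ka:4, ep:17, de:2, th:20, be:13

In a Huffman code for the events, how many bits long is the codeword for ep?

2

Repeatedly merge the two smallest:
combine de(2), ka(4) → 6
combine 6, be(13) → 19
combine ep(17), 19 → 36
combine th(20), 36 → 56
The subtree containing ep is merged 2 times, so code length = 2.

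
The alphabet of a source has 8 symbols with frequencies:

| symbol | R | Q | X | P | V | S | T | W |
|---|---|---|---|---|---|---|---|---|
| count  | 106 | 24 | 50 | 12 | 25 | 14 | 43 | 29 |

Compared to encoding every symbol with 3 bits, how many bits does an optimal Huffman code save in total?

82

Fixed-length: 3 bits × 303 symbols = 909 bits.
Huffman merges:
P(12) + S(14) → 26
Q(24) + V(25) → 49
26 + W(29) → 55
T(43) + 49 → 92
X(50) + 55 → 105
92 + 105 → 197
R(106) + 197 → 303
Huffman total = 26 + 49 + 55 + 92 + 105 + 197 + 303 = 827 bits.
Saving = 909 − 827 = 82 bits.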